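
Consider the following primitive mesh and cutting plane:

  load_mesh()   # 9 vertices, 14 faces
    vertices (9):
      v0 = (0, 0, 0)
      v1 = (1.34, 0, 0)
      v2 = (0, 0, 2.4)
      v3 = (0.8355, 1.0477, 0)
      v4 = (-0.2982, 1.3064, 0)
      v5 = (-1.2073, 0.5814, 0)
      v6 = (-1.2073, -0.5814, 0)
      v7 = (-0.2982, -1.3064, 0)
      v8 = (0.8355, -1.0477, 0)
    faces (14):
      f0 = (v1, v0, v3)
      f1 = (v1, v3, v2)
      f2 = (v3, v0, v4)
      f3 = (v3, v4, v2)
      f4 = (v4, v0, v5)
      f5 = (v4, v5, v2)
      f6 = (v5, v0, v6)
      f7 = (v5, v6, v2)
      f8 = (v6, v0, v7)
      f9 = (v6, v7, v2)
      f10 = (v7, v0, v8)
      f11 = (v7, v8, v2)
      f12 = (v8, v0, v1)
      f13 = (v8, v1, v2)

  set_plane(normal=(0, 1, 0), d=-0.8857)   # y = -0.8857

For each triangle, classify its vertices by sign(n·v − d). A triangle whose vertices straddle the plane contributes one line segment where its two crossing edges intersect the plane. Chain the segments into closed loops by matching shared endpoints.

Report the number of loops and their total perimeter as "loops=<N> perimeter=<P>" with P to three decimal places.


loops=1 perimeter=4.151

Straddling triangles (6 of 14):
  (v6,v0,v7) [++-] → (-0.202171, -0.8857, 0)–(-0.825729, -0.8857, 0)  len=0.6236
  (v6,v7,v2) [+-+] → (-0.825729, -0.8857, 0)–(-0.202171, -0.8857, 0.772872)  len=0.9931
  (v7,v0,v8) [-+-] → (-0.202171, -0.8857, 0)–(0.706311, -0.8857, 0)  len=0.9085
  (v7,v8,v2) [--+] → (0.706311, -0.8857, 0.371099)–(-0.202171, -0.8857, 0.772872)  len=0.9934
  (v8,v0,v1) [-++] → (0.706311, -0.8857, 0)–(0.913508, -0.8857, 0)  len=0.2072
  (v8,v1,v2) [-++] → (0.913508, -0.8857, 0)–(0.706311, -0.8857, 0.371099)  len=0.4250

Chained into 1 loop(s):
  loop 1: 6 segments, perimeter = 4.1507
Total perimeter = 4.151


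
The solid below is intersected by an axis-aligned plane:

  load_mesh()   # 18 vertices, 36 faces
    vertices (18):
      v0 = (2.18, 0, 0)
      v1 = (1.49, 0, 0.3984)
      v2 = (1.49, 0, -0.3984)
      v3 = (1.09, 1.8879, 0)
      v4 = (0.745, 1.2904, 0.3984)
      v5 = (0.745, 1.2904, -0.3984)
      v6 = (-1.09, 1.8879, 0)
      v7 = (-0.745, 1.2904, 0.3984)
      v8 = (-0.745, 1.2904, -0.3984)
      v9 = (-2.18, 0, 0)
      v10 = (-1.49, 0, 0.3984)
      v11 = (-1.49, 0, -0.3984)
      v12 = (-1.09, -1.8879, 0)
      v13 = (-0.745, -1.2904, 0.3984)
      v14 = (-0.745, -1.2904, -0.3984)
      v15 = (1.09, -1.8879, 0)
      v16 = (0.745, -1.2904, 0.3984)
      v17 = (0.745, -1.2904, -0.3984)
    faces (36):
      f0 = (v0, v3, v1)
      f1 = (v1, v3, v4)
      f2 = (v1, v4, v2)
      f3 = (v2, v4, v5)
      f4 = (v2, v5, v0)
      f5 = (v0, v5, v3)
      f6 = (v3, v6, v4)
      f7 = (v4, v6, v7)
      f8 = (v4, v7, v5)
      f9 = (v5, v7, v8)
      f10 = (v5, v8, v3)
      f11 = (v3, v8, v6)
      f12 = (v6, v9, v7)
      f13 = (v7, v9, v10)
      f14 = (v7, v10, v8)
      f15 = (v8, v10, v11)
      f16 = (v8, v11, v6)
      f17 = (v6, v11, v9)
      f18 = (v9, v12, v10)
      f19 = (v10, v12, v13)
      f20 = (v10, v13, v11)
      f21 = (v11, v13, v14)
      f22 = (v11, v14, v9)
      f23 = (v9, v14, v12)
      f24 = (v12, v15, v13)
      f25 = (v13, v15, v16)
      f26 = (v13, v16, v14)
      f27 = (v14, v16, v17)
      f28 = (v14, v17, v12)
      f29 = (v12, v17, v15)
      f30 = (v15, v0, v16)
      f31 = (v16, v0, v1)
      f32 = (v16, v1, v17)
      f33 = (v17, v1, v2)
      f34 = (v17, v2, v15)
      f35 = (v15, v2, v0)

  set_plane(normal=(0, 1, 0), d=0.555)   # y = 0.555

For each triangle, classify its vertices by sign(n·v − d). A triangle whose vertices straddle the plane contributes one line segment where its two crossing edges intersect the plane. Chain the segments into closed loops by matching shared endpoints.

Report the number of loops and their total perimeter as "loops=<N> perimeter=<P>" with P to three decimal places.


loops=2 perimeter=4.781

Straddling triangles (12 of 36):
  (v0,v3,v1) [-+-] → (1.85956, 0.555, 0)–(1.37241, 0.555, 0.281279)  len=0.5625
  (v1,v3,v4) [-++] → (1.37241, 0.555, 0.281279)–(1.16958, 0.555, 0.3984)  len=0.2342
  (v1,v4,v2) [-+-] → (1.16958, 0.555, 0.3984)–(1.16958, 0.555, -0.055697)  len=0.4541
  (v2,v4,v5) [-++] → (1.16958, 0.555, -0.055697)–(1.16958, 0.555, -0.3984)  len=0.3427
  (v2,v5,v0) [-+-] → (1.16958, 0.555, -0.3984)–(1.56281, 0.555, -0.171352)  len=0.4541
  (v0,v5,v3) [-++] → (1.56281, 0.555, -0.171352)–(1.85956, 0.555, 0)  len=0.3427
  (v6,v9,v7) [+-+] → (-1.85956, 0.555, 0)–(-1.56281, 0.555, 0.171352)  len=0.3427
  (v7,v9,v10) [+--] → (-1.56281, 0.555, 0.171352)–(-1.16958, 0.555, 0.3984)  len=0.4541
  (v7,v10,v8) [+-+] → (-1.16958, 0.555, 0.3984)–(-1.16958, 0.555, 0.055697)  len=0.3427
  (v8,v10,v11) [+--] → (-1.16958, 0.555, 0.055697)–(-1.16958, 0.555, -0.3984)  len=0.4541
  (v8,v11,v6) [+-+] → (-1.16958, 0.555, -0.3984)–(-1.37241, 0.555, -0.281279)  len=0.2342
  (v6,v11,v9) [+--] → (-1.37241, 0.555, -0.281279)–(-1.85956, 0.555, 0)  len=0.5625

Chained into 2 loop(s):
  loop 1: 6 segments, perimeter = 2.3903
  loop 2: 6 segments, perimeter = 2.3903
Total perimeter = 4.781


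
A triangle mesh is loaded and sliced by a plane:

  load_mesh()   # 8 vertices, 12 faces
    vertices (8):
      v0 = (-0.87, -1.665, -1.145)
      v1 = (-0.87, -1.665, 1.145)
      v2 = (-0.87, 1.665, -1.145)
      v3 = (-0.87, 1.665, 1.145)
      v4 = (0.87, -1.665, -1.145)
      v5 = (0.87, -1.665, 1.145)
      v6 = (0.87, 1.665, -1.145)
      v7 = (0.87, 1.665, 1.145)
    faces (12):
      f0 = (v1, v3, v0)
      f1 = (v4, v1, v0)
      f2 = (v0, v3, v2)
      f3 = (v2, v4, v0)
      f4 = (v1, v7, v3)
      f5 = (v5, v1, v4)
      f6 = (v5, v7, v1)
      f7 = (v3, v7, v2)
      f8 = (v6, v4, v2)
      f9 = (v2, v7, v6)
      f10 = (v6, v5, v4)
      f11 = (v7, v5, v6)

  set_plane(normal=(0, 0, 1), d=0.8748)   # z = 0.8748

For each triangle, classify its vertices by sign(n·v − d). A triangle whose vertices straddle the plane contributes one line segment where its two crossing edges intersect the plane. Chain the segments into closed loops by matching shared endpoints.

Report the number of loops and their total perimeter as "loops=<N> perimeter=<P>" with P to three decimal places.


loops=1 perimeter=10.140

Straddling triangles (8 of 12):
  (v1,v3,v0) [++-] → (-0.87, 1.27209, 0.8748)–(-0.87, -1.665, 0.8748)  len=2.9371
  (v4,v1,v0) [-+-] → (-0.664695, -1.665, 0.8748)–(-0.87, -1.665, 0.8748)  len=0.2053
  (v0,v3,v2) [-+-] → (-0.87, 1.27209, 0.8748)–(-0.87, 1.665, 0.8748)  len=0.3929
  (v5,v1,v4) [++-] → (-0.664695, -1.665, 0.8748)–(0.87, -1.665, 0.8748)  len=1.5347
  (v3,v7,v2) [++-] → (0.664695, 1.665, 0.8748)–(-0.87, 1.665, 0.8748)  len=1.5347
  (v2,v7,v6) [-+-] → (0.664695, 1.665, 0.8748)–(0.87, 1.665, 0.8748)  len=0.2053
  (v6,v5,v4) [-+-] → (0.87, -1.27209, 0.8748)–(0.87, -1.665, 0.8748)  len=0.3929
  (v7,v5,v6) [++-] → (0.87, -1.27209, 0.8748)–(0.87, 1.665, 0.8748)  len=2.9371

Chained into 1 loop(s):
  loop 1: 8 segments, perimeter = 10.1400
Total perimeter = 10.140


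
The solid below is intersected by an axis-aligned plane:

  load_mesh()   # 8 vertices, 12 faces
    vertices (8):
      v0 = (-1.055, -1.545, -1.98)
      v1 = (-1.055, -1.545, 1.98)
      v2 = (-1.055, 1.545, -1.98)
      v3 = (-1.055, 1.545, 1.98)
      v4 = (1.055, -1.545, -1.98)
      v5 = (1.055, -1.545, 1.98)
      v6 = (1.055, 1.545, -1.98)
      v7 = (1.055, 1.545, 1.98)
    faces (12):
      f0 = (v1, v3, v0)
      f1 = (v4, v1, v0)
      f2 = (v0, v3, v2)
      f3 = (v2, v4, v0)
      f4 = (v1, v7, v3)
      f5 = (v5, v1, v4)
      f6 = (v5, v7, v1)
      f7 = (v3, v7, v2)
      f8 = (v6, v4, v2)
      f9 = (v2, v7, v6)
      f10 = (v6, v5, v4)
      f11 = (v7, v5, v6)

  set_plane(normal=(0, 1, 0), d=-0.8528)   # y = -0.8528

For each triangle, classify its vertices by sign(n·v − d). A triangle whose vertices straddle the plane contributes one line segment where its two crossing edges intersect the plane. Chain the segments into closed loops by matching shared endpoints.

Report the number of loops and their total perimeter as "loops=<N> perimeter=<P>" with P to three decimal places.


loops=1 perimeter=12.140

Straddling triangles (8 of 12):
  (v1,v3,v0) [-+-] → (-1.055, -0.8528, 1.98)–(-1.055, -0.8528, -1.09291)  len=3.0729
  (v0,v3,v2) [-++] → (-1.055, -0.8528, -1.09291)–(-1.055, -0.8528, -1.98)  len=0.8871
  (v2,v4,v0) [+--] → (0.582333, -0.8528, -1.98)–(-1.055, -0.8528, -1.98)  len=1.6373
  (v1,v7,v3) [-++] → (-0.582333, -0.8528, 1.98)–(-1.055, -0.8528, 1.98)  len=0.4727
  (v5,v7,v1) [-+-] → (1.055, -0.8528, 1.98)–(-0.582333, -0.8528, 1.98)  len=1.6373
  (v6,v4,v2) [+-+] → (1.055, -0.8528, -1.98)–(0.582333, -0.8528, -1.98)  len=0.4727
  (v6,v5,v4) [+--] → (1.055, -0.8528, 1.09291)–(1.055, -0.8528, -1.98)  len=3.0729
  (v7,v5,v6) [+-+] → (1.055, -0.8528, 1.98)–(1.055, -0.8528, 1.09291)  len=0.8871

Chained into 1 loop(s):
  loop 1: 8 segments, perimeter = 12.1400
Total perimeter = 12.140


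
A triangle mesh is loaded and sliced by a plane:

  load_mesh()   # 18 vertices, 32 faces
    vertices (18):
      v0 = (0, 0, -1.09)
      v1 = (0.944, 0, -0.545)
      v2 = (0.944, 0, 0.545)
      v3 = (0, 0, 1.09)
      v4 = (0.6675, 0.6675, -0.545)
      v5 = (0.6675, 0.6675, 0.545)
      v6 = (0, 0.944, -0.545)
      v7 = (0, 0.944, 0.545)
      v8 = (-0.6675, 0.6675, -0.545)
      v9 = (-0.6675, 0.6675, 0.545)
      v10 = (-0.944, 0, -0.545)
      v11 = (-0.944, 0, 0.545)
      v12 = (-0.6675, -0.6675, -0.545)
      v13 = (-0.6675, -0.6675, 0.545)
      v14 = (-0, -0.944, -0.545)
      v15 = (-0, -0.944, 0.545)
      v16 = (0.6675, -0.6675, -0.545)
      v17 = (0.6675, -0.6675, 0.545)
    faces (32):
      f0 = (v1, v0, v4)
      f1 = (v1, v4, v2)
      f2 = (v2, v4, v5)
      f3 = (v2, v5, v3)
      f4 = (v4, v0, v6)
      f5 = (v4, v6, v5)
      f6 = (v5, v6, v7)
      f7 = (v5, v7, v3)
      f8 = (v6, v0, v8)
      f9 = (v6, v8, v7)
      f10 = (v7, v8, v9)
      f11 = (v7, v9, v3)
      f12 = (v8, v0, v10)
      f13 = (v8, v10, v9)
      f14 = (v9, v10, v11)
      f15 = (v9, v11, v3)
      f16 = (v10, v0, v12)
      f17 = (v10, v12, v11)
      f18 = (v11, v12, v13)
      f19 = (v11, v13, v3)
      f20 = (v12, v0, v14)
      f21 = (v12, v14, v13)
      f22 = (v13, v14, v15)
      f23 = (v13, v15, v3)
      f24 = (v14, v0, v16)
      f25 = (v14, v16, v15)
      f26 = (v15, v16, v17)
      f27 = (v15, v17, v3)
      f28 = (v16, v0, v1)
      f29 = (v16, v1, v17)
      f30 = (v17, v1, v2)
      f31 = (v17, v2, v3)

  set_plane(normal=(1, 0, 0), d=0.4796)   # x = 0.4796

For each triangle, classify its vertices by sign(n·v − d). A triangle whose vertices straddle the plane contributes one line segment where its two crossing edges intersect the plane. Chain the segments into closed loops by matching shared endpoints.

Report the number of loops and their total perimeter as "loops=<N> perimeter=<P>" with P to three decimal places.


loops=1 perimeter=5.380

Straddling triangles (12 of 32):
  (v1,v0,v4) [+-+] → (0.4796, 0, -0.813112)–(0.4796, 0.4796, -0.698416)  len=0.4931
  (v2,v5,v3) [++-] → (0.4796, 0.4796, 0.698416)–(0.4796, 0, 0.813112)  len=0.4931
  (v4,v0,v6) [+--] → (0.4796, 0.4796, -0.698416)–(0.4796, 0.745334, -0.545)  len=0.3068
  (v4,v6,v5) [+-+] → (0.4796, 0.745334, -0.545)–(0.4796, 0.745334, 0.238167)  len=0.7832
  (v5,v6,v7) [+--] → (0.4796, 0.745334, 0.238167)–(0.4796, 0.745334, 0.545)  len=0.3068
  (v5,v7,v3) [+--] → (0.4796, 0.745334, 0.545)–(0.4796, 0.4796, 0.698416)  len=0.3068
  (v14,v0,v16) [--+] → (0.4796, -0.4796, -0.698416)–(0.4796, -0.745334, -0.545)  len=0.3068
  (v14,v16,v15) [-+-] → (0.4796, -0.745334, -0.545)–(0.4796, -0.745334, -0.238167)  len=0.3068
  (v15,v16,v17) [-++] → (0.4796, -0.745334, -0.238167)–(0.4796, -0.745334, 0.545)  len=0.7832
  (v15,v17,v3) [-+-] → (0.4796, -0.745334, 0.545)–(0.4796, -0.4796, 0.698416)  len=0.3068
  (v16,v0,v1) [+-+] → (0.4796, -0.4796, -0.698416)–(0.4796, 0, -0.813112)  len=0.4931
  (v17,v2,v3) [++-] → (0.4796, 0, 0.813112)–(0.4796, -0.4796, 0.698416)  len=0.4931

Chained into 1 loop(s):
  loop 1: 12 segments, perimeter = 5.3799
Total perimeter = 5.380


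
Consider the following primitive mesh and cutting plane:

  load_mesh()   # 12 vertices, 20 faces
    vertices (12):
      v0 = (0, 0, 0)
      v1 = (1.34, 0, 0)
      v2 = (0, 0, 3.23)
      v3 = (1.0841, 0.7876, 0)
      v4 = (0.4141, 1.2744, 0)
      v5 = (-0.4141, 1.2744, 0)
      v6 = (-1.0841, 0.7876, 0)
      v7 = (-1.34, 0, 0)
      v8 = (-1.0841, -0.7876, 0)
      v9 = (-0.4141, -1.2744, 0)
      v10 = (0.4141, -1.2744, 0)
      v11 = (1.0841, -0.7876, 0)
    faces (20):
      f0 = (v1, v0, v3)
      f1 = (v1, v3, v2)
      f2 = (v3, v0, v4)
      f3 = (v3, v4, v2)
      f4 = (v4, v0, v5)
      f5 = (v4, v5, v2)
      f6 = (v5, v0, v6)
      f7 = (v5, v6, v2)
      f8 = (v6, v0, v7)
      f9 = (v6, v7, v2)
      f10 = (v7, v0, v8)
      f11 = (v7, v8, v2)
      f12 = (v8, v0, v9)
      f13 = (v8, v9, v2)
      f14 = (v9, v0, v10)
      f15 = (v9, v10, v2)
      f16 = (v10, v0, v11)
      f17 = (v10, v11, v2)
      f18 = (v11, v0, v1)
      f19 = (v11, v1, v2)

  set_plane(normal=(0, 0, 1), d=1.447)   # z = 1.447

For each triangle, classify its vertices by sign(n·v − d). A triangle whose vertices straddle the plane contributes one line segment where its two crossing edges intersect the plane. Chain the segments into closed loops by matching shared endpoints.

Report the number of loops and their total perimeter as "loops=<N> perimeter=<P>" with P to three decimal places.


loops=1 perimeter=4.572

Straddling triangles (10 of 20):
  (v1,v3,v2) [--+] → (0.598437, 0.434765, 1.447)–(0.739697, 0, 1.447)  len=0.4571
  (v3,v4,v2) [--+] → (0.228588, 0.703485, 1.447)–(0.598437, 0.434765, 1.447)  len=0.4572
  (v4,v5,v2) [--+] → (-0.228588, 0.703485, 1.447)–(0.228588, 0.703485, 1.447)  len=0.4572
  (v5,v6,v2) [--+] → (-0.598437, 0.434765, 1.447)–(-0.228588, 0.703485, 1.447)  len=0.4572
  (v6,v7,v2) [--+] → (-0.739697, 0, 1.447)–(-0.598437, 0.434765, 1.447)  len=0.4571
  (v7,v8,v2) [--+] → (-0.598437, -0.434765, 1.447)–(-0.739697, 0, 1.447)  len=0.4571
  (v8,v9,v2) [--+] → (-0.228588, -0.703485, 1.447)–(-0.598437, -0.434765, 1.447)  len=0.4572
  (v9,v10,v2) [--+] → (0.228588, -0.703485, 1.447)–(-0.228588, -0.703485, 1.447)  len=0.4572
  (v10,v11,v2) [--+] → (0.598437, -0.434765, 1.447)–(0.228588, -0.703485, 1.447)  len=0.4572
  (v11,v1,v2) [--+] → (0.739697, 0, 1.447)–(0.598437, -0.434765, 1.447)  len=0.4571

Chained into 1 loop(s):
  loop 1: 10 segments, perimeter = 4.5716
Total perimeter = 4.572


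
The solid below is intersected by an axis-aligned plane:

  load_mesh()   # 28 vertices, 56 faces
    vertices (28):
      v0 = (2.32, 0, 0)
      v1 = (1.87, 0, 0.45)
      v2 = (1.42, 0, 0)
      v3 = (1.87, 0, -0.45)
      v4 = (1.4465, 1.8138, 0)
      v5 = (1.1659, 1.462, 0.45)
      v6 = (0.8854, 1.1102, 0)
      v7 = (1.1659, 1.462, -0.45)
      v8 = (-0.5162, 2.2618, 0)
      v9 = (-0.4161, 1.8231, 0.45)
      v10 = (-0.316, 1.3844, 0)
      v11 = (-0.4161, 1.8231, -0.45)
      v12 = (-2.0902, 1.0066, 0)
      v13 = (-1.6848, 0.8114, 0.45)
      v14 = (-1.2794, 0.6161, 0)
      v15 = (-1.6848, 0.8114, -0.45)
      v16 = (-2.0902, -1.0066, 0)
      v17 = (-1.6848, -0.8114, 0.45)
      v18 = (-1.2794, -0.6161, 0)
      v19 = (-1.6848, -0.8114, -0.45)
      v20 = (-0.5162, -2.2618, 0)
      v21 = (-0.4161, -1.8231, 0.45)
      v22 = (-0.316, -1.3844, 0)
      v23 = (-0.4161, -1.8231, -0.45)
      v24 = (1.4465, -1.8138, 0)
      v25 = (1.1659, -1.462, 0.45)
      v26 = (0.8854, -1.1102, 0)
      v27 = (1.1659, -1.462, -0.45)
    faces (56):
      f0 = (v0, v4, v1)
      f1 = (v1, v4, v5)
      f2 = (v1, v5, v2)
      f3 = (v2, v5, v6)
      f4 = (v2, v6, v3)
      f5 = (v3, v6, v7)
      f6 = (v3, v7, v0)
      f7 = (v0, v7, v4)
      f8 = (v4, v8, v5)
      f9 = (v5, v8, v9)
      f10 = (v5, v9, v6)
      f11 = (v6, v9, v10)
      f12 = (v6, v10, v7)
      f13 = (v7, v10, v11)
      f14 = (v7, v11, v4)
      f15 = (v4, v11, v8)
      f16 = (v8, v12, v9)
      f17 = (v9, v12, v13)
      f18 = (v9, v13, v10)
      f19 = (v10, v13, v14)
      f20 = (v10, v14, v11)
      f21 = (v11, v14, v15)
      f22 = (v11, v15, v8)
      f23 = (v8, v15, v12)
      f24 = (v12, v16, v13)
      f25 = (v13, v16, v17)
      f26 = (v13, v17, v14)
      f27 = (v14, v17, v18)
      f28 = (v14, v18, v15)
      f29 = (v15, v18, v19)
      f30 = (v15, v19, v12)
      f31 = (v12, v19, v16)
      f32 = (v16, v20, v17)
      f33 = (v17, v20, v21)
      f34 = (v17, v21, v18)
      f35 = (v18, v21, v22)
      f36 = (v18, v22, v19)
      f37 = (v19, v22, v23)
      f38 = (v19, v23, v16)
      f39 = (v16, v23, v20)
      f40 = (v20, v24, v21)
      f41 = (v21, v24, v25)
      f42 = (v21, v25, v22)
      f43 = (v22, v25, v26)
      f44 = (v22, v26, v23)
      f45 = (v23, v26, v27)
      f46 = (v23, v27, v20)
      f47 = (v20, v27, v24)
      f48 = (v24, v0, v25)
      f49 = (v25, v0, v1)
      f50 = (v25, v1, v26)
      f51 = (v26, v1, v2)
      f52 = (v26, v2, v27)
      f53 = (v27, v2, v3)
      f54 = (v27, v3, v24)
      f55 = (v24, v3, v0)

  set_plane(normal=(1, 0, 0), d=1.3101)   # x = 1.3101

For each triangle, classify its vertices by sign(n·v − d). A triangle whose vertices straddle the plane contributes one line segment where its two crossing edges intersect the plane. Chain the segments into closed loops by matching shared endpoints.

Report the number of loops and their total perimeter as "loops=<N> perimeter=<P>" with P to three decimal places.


loops=2 perimeter=7.472

Straddling triangles (20 of 56):
  (v1,v4,v5) [++-] → (1.3101, 1.64279, 0.218746)–(1.3101, 1.16258, 0.45)  len=0.5330
  (v1,v5,v2) [+-+] → (1.3101, 1.16258, 0.45)–(1.3101, 0.632325, 0.194628)  len=0.5885
  (v2,v5,v6) [+--] → (1.3101, 0.632325, 0.194628)–(1.3101, 0.228229, 0)  len=0.4485
  (v2,v6,v3) [+-+] → (1.3101, 0.228229, 0)–(1.3101, 0.631323, -0.194104)  len=0.4474
  (v3,v6,v7) [+--] → (1.3101, 0.631323, -0.194104)–(1.3101, 1.16258, -0.45)  len=0.5897
  (v3,v7,v0) [+-+] → (1.3101, 1.16258, -0.45)–(1.3101, 1.27933, -0.393774)  len=0.1296
  (v0,v7,v4) [+-+] → (1.3101, 1.27933, -0.393774)–(1.3101, 1.64279, -0.218746)  len=0.4034
  (v4,v8,v5) [+--] → (1.3101, 1.84493, 0)–(1.3101, 1.64279, 0.218746)  len=0.2978
  (v7,v11,v4) [--+] → (1.3101, 1.81448, -0.0329539)–(1.3101, 1.64279, -0.218746)  len=0.2530
  (v4,v11,v8) [+--] → (1.3101, 1.81448, -0.0329539)–(1.3101, 1.84493, 0)  len=0.0449
  (v20,v24,v21) [-+-] → (1.3101, -1.84493, 0)–(1.3101, -1.81448, 0.0329539)  len=0.0449
  (v21,v24,v25) [-+-] → (1.3101, -1.81448, 0.0329539)–(1.3101, -1.64279, 0.218746)  len=0.2530
  (v20,v27,v24) [--+] → (1.3101, -1.64279, -0.218746)–(1.3101, -1.84493, 0)  len=0.2978
  (v24,v0,v25) [++-] → (1.3101, -1.27933, 0.393774)–(1.3101, -1.64279, 0.218746)  len=0.4034
  (v25,v0,v1) [-++] → (1.3101, -1.27933, 0.393774)–(1.3101, -1.16258, 0.45)  len=0.1296
  (v25,v1,v26) [-+-] → (1.3101, -1.16258, 0.45)–(1.3101, -0.631323, 0.194104)  len=0.5897
  (v26,v1,v2) [-++] → (1.3101, -0.631323, 0.194104)–(1.3101, -0.228229, 0)  len=0.4474
  (v26,v2,v27) [-+-] → (1.3101, -0.228229, 0)–(1.3101, -0.632325, -0.194628)  len=0.4485
  (v27,v2,v3) [-++] → (1.3101, -0.632325, -0.194628)–(1.3101, -1.16258, -0.45)  len=0.5885
  (v27,v3,v24) [-++] → (1.3101, -1.16258, -0.45)–(1.3101, -1.64279, -0.218746)  len=0.5330

Chained into 2 loop(s):
  loop 1: 10 segments, perimeter = 3.7358
  loop 2: 10 segments, perimeter = 3.7358
Total perimeter = 7.472


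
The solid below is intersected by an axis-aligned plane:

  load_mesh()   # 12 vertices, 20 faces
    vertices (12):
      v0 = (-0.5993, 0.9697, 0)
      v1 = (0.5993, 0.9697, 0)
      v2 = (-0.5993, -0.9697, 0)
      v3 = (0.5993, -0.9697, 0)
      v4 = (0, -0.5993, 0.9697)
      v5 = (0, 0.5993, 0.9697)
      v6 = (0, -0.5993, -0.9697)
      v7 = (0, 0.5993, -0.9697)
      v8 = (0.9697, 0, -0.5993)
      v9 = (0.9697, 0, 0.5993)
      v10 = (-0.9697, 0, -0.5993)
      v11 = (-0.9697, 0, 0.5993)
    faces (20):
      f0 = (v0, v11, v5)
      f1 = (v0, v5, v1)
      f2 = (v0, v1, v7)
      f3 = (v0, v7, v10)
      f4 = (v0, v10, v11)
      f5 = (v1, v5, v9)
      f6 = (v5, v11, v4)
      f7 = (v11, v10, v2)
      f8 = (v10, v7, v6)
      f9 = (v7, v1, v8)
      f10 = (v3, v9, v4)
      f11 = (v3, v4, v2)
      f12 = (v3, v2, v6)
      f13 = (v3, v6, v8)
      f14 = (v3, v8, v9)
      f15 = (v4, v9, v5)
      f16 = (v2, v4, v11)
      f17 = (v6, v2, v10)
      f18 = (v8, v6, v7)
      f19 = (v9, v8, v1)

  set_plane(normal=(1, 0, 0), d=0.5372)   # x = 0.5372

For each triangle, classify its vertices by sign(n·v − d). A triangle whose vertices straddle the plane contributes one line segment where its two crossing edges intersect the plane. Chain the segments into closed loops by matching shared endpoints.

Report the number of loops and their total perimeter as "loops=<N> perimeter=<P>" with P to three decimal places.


loops=1 perimeter=5.256

Straddling triangles (10 of 20):
  (v0,v5,v1) [--+] → (0.5372, 0.931319, 0.100481)–(0.5372, 0.9697, 0)  len=0.1076
  (v0,v1,v7) [-+-] → (0.5372, 0.9697, 0)–(0.5372, 0.931319, -0.100481)  len=0.1076
  (v1,v5,v9) [+-+] → (0.5372, 0.931319, 0.100481)–(0.5372, 0.267296, 0.764504)  len=0.9391
  (v7,v1,v8) [-++] → (0.5372, 0.931319, -0.100481)–(0.5372, 0.267296, -0.764504)  len=0.9391
  (v3,v9,v4) [++-] → (0.5372, -0.267296, 0.764504)–(0.5372, -0.931319, 0.100481)  len=0.9391
  (v3,v4,v2) [+--] → (0.5372, -0.931319, 0.100481)–(0.5372, -0.9697, 0)  len=0.1076
  (v3,v2,v6) [+--] → (0.5372, -0.9697, 0)–(0.5372, -0.931319, -0.100481)  len=0.1076
  (v3,v6,v8) [+-+] → (0.5372, -0.931319, -0.100481)–(0.5372, -0.267296, -0.764504)  len=0.9391
  (v4,v9,v5) [-+-] → (0.5372, -0.267296, 0.764504)–(0.5372, 0.267296, 0.764504)  len=0.5346
  (v8,v6,v7) [+--] → (0.5372, -0.267296, -0.764504)–(0.5372, 0.267296, -0.764504)  len=0.5346

Chained into 1 loop(s):
  loop 1: 10 segments, perimeter = 5.2557
Total perimeter = 5.256


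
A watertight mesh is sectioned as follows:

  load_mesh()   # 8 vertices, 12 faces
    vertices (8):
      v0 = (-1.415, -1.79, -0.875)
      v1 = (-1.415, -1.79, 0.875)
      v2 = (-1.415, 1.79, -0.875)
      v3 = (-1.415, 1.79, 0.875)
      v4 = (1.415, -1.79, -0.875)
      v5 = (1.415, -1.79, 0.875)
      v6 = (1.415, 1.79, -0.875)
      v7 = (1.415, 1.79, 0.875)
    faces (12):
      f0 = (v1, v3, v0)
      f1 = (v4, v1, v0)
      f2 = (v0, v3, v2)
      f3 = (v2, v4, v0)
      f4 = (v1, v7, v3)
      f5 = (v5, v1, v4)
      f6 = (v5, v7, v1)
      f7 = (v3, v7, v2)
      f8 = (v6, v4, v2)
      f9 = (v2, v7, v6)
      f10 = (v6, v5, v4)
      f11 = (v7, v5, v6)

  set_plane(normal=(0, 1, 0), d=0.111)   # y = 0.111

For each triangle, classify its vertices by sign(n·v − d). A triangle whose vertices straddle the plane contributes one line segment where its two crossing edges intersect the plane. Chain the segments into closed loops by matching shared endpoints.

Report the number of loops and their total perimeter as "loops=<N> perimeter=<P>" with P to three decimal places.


Straddling triangles (8 of 12):
  (v1,v3,v0) [-+-] → (-1.415, 0.111, 0.875)–(-1.415, 0.111, 0.0542598)  len=0.8207
  (v0,v3,v2) [-++] → (-1.415, 0.111, 0.0542598)–(-1.415, 0.111, -0.875)  len=0.9293
  (v2,v4,v0) [+--] → (-0.0877458, 0.111, -0.875)–(-1.415, 0.111, -0.875)  len=1.3273
  (v1,v7,v3) [-++] → (0.0877458, 0.111, 0.875)–(-1.415, 0.111, 0.875)  len=1.5027
  (v5,v7,v1) [-+-] → (1.415, 0.111, 0.875)–(0.0877458, 0.111, 0.875)  len=1.3273
  (v6,v4,v2) [+-+] → (1.415, 0.111, -0.875)–(-0.0877458, 0.111, -0.875)  len=1.5027
  (v6,v5,v4) [+--] → (1.415, 0.111, -0.0542598)–(1.415, 0.111, -0.875)  len=0.8207
  (v7,v5,v6) [+-+] → (1.415, 0.111, 0.875)–(1.415, 0.111, -0.0542598)  len=0.9293

Chained into 1 loop(s):
  loop 1: 8 segments, perimeter = 9.1600
Total perimeter = 9.160

loops=1 perimeter=9.160


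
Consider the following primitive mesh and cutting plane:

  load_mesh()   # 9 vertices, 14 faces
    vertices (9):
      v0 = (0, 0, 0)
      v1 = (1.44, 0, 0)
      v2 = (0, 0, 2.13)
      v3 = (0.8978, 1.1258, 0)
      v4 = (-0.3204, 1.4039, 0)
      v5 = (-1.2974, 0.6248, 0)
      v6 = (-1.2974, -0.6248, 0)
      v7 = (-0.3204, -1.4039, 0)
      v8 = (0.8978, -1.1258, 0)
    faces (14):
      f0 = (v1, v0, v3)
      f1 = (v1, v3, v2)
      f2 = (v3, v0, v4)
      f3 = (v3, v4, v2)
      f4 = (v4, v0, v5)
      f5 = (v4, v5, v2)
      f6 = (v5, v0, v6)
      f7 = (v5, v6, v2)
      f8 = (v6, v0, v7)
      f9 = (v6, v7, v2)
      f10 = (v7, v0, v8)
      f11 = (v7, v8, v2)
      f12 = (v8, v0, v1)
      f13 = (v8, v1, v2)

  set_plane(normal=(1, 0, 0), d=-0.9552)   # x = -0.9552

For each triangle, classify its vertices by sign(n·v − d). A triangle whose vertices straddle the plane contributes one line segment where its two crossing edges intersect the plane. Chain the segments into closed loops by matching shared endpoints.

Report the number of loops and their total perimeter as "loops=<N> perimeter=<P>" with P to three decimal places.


loops=1 perimeter=4.140

Straddling triangles (6 of 14):
  (v4,v0,v5) [++-] → (-0.9552, 0.460004, 0)–(-0.9552, 0.897684, 0)  len=0.4377
  (v4,v5,v2) [+-+] → (-0.9552, 0.897684, 0)–(-0.9552, 0.460004, 0.561805)  len=0.7122
  (v5,v0,v6) [-+-] → (-0.9552, 0.460004, 0)–(-0.9552, -0.460004, 0)  len=0.9200
  (v5,v6,v2) [--+] → (-0.9552, -0.460004, 0.561805)–(-0.9552, 0.460004, 0.561805)  len=0.9200
  (v6,v0,v7) [-++] → (-0.9552, -0.460004, 0)–(-0.9552, -0.897684, 0)  len=0.4377
  (v6,v7,v2) [-++] → (-0.9552, -0.897684, 0)–(-0.9552, -0.460004, 0.561805)  len=0.7122

Chained into 1 loop(s):
  loop 1: 6 segments, perimeter = 4.1397
Total perimeter = 4.140


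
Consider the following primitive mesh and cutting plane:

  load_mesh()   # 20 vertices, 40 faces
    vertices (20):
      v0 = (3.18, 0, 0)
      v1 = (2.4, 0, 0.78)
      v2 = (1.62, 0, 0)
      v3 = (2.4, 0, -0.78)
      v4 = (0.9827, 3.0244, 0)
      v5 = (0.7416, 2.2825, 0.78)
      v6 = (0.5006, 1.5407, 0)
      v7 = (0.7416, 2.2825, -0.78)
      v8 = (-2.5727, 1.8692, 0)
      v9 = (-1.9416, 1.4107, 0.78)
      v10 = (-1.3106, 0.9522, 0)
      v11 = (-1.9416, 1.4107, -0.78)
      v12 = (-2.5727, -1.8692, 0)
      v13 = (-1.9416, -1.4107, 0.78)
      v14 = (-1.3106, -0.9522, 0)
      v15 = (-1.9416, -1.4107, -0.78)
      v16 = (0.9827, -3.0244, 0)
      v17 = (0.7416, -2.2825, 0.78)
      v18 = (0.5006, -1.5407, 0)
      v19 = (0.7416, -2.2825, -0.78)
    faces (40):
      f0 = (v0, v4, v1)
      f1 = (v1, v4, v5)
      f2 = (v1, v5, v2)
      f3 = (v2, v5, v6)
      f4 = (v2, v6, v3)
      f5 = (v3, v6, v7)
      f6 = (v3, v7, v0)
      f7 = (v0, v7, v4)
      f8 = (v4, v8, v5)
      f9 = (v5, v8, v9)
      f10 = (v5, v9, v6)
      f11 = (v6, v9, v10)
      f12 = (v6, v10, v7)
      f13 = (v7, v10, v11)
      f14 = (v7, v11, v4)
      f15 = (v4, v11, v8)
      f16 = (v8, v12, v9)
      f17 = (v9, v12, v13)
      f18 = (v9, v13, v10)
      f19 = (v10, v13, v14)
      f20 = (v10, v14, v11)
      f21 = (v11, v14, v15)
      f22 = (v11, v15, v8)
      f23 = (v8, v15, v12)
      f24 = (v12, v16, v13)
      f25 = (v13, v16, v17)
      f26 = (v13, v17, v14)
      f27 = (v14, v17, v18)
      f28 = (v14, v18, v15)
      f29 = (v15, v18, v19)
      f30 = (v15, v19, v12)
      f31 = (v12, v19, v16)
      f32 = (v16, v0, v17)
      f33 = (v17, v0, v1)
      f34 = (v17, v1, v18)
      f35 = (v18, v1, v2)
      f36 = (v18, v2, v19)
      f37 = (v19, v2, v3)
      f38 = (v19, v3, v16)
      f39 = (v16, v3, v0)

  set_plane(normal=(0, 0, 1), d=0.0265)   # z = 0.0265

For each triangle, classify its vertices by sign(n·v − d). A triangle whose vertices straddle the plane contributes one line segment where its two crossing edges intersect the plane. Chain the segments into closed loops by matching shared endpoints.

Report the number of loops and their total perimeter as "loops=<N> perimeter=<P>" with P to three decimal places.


loops=2 perimeter=28.214

Straddling triangles (20 of 40):
  (v0,v4,v1) [--+] → (1.03085, 2.92165, 0.0265)–(3.1535, 0, 0.0265)  len=3.6113
  (v1,v4,v5) [+-+] → (1.03085, 2.92165, 0.0265)–(0.974509, 2.99919, 0.0265)  len=0.0959
  (v1,v5,v2) [++-] → (1.59016, 0.0775465, 0.0265)–(1.6465, 0, 0.0265)  len=0.0959
  (v2,v5,v6) [-+-] → (1.59016, 0.0775465, 0.0265)–(0.508788, 1.5659, 0.0265)  len=1.8397
  (v4,v8,v5) [--+] → (-2.4601, 1.88324, 0.0265)–(0.974509, 2.99919, 0.0265)  len=3.6114
  (v5,v8,v9) [+-+] → (-2.4601, 1.88324, 0.0265)–(-2.55126, 1.85362, 0.0265)  len=0.0959
  (v5,v9,v6) [++-] → (0.417628, 1.53628, 0.0265)–(0.508788, 1.5659, 0.0265)  len=0.0959
  (v6,v9,v10) [-+-] → (0.417628, 1.53628, 0.0265)–(-1.33204, 0.967777, 0.0265)  len=1.8397
  (v8,v12,v9) [--+] → (-2.55126, -1.75777, 0.0265)–(-2.55126, 1.85362, 0.0265)  len=3.6114
  (v9,v12,v13) [+-+] → (-2.55126, -1.75777, 0.0265)–(-2.55126, -1.85362, 0.0265)  len=0.0959
  (v9,v13,v10) [++-] → (-1.33204, 0.871922, 0.0265)–(-1.33204, 0.967777, 0.0265)  len=0.0959
  (v10,v13,v14) [-+-] → (-1.33204, 0.871922, 0.0265)–(-1.33204, -0.967777, 0.0265)  len=1.8397
  (v12,v16,v13) [--+] → (0.883349, -2.96958, 0.0265)–(-2.55126, -1.85362, 0.0265)  len=3.6114
  (v13,v16,v17) [+-+] → (0.883349, -2.96958, 0.0265)–(0.974509, -2.99919, 0.0265)  len=0.0959
  (v13,v17,v14) [++-] → (-1.24088, -0.997396, 0.0265)–(-1.33204, -0.967777, 0.0265)  len=0.0959
  (v14,v17,v18) [-+-] → (-1.24088, -0.997396, 0.0265)–(0.508788, -1.5659, 0.0265)  len=1.8397
  (v16,v0,v17) [--+] → (3.09716, -0.0775465, 0.0265)–(0.974509, -2.99919, 0.0265)  len=3.6113
  (v17,v0,v1) [+-+] → (3.09716, -0.0775465, 0.0265)–(3.1535, 0, 0.0265)  len=0.0959
  (v17,v1,v18) [++-] → (0.565131, -1.48836, 0.0265)–(0.508788, -1.5659, 0.0265)  len=0.0959
  (v18,v1,v2) [-+-] → (0.565131, -1.48836, 0.0265)–(1.6465, 0, 0.0265)  len=1.8397

Chained into 2 loop(s):
  loop 1: 10 segments, perimeter = 18.5360
  loop 2: 10 segments, perimeter = 9.6778
Total perimeter = 28.214


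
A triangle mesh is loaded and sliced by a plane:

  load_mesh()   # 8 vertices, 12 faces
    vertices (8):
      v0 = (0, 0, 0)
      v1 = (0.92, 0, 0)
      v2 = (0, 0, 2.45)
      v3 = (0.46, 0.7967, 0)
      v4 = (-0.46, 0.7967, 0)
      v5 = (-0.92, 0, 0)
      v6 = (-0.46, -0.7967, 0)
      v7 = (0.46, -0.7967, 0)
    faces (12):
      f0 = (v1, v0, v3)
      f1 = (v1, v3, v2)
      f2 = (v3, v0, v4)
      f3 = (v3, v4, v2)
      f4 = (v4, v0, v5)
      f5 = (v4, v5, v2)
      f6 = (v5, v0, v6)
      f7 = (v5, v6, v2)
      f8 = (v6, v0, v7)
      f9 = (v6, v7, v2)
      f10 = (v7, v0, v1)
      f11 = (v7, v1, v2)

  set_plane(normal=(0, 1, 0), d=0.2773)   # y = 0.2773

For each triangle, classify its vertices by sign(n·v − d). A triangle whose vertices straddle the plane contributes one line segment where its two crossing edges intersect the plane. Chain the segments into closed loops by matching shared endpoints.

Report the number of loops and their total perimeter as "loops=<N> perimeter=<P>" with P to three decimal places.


Straddling triangles (6 of 12):
  (v1,v0,v3) [--+] → (0.160108, 0.2773, 0)–(0.759892, 0.2773, 0)  len=0.5998
  (v1,v3,v2) [-+-] → (0.759892, 0.2773, 0)–(0.160108, 0.2773, 1.59725)  len=1.7062
  (v3,v0,v4) [+-+] → (0.160108, 0.2773, 0)–(-0.160108, 0.2773, 0)  len=0.3202
  (v3,v4,v2) [++-] → (-0.160108, 0.2773, 1.59725)–(0.160108, 0.2773, 1.59725)  len=0.3202
  (v4,v0,v5) [+--] → (-0.160108, 0.2773, 0)–(-0.759892, 0.2773, 0)  len=0.5998
  (v4,v5,v2) [+--] → (-0.759892, 0.2773, 0)–(-0.160108, 0.2773, 1.59725)  len=1.7062

Chained into 1 loop(s):
  loop 1: 6 segments, perimeter = 5.2523
Total perimeter = 5.252

loops=1 perimeter=5.252


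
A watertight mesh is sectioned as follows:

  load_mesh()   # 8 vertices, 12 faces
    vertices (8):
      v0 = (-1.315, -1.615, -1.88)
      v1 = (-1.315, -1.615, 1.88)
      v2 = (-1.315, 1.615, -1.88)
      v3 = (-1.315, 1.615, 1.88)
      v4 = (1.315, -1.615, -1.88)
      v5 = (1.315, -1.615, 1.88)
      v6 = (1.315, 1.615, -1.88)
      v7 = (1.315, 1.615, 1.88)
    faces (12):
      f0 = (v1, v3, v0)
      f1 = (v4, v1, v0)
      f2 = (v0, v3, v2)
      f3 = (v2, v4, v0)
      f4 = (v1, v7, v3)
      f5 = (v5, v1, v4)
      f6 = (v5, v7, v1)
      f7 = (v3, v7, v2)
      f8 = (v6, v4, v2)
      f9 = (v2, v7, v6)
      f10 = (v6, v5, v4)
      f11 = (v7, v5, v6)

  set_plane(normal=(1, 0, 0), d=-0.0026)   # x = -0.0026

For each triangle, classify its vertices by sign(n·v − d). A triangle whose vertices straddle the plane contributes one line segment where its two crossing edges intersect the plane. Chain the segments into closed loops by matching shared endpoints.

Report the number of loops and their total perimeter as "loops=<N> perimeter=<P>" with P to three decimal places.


Straddling triangles (8 of 12):
  (v4,v1,v0) [+--] → (-0.0026, -1.615, 0.00371711)–(-0.0026, -1.615, -1.88)  len=1.8837
  (v2,v4,v0) [-+-] → (-0.0026, 0.00319316, -1.88)–(-0.0026, -1.615, -1.88)  len=1.6182
  (v1,v7,v3) [-+-] → (-0.0026, -0.00319316, 1.88)–(-0.0026, 1.615, 1.88)  len=1.6182
  (v5,v1,v4) [+-+] → (-0.0026, -1.615, 1.88)–(-0.0026, -1.615, 0.00371711)  len=1.8763
  (v5,v7,v1) [++-] → (-0.0026, -0.00319316, 1.88)–(-0.0026, -1.615, 1.88)  len=1.6118
  (v3,v7,v2) [-+-] → (-0.0026, 1.615, 1.88)–(-0.0026, 1.615, -0.00371711)  len=1.8837
  (v6,v4,v2) [++-] → (-0.0026, 0.00319316, -1.88)–(-0.0026, 1.615, -1.88)  len=1.6118
  (v2,v7,v6) [-++] → (-0.0026, 1.615, -0.00371711)–(-0.0026, 1.615, -1.88)  len=1.8763

Chained into 1 loop(s):
  loop 1: 8 segments, perimeter = 13.9800
Total perimeter = 13.980

loops=1 perimeter=13.980


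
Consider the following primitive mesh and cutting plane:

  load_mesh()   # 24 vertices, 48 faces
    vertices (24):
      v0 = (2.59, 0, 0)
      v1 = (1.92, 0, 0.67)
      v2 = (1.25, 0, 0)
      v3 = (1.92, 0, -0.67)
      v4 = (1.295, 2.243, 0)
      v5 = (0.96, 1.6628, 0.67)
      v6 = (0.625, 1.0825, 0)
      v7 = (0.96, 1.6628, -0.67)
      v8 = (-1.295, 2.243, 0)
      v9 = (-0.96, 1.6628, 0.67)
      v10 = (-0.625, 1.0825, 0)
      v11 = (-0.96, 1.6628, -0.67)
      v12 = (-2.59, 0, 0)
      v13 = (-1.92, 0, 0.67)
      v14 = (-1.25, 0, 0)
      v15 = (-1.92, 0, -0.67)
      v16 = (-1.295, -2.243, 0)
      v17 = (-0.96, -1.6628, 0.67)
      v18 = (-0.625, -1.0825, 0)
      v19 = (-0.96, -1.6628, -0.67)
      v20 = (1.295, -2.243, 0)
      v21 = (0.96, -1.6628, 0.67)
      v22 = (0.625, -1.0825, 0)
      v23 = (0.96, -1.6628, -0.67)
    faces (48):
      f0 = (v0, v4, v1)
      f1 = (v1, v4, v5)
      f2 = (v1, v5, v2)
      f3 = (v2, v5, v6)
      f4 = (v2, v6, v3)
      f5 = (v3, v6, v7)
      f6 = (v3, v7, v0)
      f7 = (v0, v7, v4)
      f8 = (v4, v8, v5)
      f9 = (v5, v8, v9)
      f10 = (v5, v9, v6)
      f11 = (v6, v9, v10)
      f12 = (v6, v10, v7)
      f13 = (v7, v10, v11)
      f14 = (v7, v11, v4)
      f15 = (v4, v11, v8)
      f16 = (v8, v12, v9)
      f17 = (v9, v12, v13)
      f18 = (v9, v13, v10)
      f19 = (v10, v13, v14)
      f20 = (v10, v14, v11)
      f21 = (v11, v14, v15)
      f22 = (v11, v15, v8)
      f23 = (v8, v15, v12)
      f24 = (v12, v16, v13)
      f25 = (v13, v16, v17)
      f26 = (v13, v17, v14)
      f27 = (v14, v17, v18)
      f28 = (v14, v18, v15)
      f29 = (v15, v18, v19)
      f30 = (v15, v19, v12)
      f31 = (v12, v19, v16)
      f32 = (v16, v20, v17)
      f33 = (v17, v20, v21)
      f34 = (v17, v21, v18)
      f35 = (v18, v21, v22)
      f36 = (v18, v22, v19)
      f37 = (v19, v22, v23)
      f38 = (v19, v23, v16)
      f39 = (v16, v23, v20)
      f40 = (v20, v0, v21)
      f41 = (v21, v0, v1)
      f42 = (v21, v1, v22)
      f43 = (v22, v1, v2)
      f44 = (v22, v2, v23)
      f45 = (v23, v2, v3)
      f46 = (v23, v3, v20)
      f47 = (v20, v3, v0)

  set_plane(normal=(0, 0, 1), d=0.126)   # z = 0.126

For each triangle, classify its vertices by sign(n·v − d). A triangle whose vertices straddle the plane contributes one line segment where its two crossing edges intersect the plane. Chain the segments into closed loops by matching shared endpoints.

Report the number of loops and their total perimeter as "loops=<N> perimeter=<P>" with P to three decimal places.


loops=2 perimeter=23.040

Straddling triangles (24 of 48):
  (v0,v4,v1) [--+] → (1.41254, 1.82118, 0.126)–(2.464, 0, 0.126)  len=2.1029
  (v1,v4,v5) [+-+] → (1.41254, 1.82118, 0.126)–(1.232, 2.13389, 0.126)  len=0.3611
  (v1,v5,v2) [++-] → (1.19546, 0.312706, 0.126)–(1.376, 0, 0.126)  len=0.3611
  (v2,v5,v6) [-+-] → (1.19546, 0.312706, 0.126)–(0.688, 1.19163, 0.126)  len=1.0149
  (v4,v8,v5) [--+] → (-0.870925, 2.13389, 0.126)–(1.232, 2.13389, 0.126)  len=2.1029
  (v5,v8,v9) [+-+] → (-0.870925, 2.13389, 0.126)–(-1.232, 2.13389, 0.126)  len=0.3611
  (v5,v9,v6) [++-] → (0.326925, 1.19163, 0.126)–(0.688, 1.19163, 0.126)  len=0.3611
  (v6,v9,v10) [-+-] → (0.326925, 1.19163, 0.126)–(-0.688, 1.19163, 0.126)  len=1.0149
  (v8,v12,v9) [--+] → (-2.28346, 0.312706, 0.126)–(-1.232, 2.13389, 0.126)  len=2.1029
  (v9,v12,v13) [+-+] → (-2.28346, 0.312706, 0.126)–(-2.464, 0, 0.126)  len=0.3611
  (v9,v13,v10) [++-] → (-0.868537, 0.878925, 0.126)–(-0.688, 1.19163, 0.126)  len=0.3611
  (v10,v13,v14) [-+-] → (-0.868537, 0.878925, 0.126)–(-1.376, 0, 0.126)  len=1.0149
  (v12,v16,v13) [--+] → (-1.41254, -1.82118, 0.126)–(-2.464, 0, 0.126)  len=2.1029
  (v13,v16,v17) [+-+] → (-1.41254, -1.82118, 0.126)–(-1.232, -2.13389, 0.126)  len=0.3611
  (v13,v17,v14) [++-] → (-1.19546, -0.312706, 0.126)–(-1.376, 0, 0.126)  len=0.3611
  (v14,v17,v18) [-+-] → (-1.19546, -0.312706, 0.126)–(-0.688, -1.19163, 0.126)  len=1.0149
  (v16,v20,v17) [--+] → (0.870925, -2.13389, 0.126)–(-1.232, -2.13389, 0.126)  len=2.1029
  (v17,v20,v21) [+-+] → (0.870925, -2.13389, 0.126)–(1.232, -2.13389, 0.126)  len=0.3611
  (v17,v21,v18) [++-] → (-0.326925, -1.19163, 0.126)–(-0.688, -1.19163, 0.126)  len=0.3611
  (v18,v21,v22) [-+-] → (-0.326925, -1.19163, 0.126)–(0.688, -1.19163, 0.126)  len=1.0149
  (v20,v0,v21) [--+] → (2.28346, -0.312706, 0.126)–(1.232, -2.13389, 0.126)  len=2.1029
  (v21,v0,v1) [+-+] → (2.28346, -0.312706, 0.126)–(2.464, 0, 0.126)  len=0.3611
  (v21,v1,v22) [++-] → (0.868537, -0.878925, 0.126)–(0.688, -1.19163, 0.126)  len=0.3611
  (v22,v1,v2) [-+-] → (0.868537, -0.878925, 0.126)–(1.376, 0, 0.126)  len=1.0149

Chained into 2 loop(s):
  loop 1: 12 segments, perimeter = 14.7840
  loop 2: 12 segments, perimeter = 8.2559
Total perimeter = 23.040


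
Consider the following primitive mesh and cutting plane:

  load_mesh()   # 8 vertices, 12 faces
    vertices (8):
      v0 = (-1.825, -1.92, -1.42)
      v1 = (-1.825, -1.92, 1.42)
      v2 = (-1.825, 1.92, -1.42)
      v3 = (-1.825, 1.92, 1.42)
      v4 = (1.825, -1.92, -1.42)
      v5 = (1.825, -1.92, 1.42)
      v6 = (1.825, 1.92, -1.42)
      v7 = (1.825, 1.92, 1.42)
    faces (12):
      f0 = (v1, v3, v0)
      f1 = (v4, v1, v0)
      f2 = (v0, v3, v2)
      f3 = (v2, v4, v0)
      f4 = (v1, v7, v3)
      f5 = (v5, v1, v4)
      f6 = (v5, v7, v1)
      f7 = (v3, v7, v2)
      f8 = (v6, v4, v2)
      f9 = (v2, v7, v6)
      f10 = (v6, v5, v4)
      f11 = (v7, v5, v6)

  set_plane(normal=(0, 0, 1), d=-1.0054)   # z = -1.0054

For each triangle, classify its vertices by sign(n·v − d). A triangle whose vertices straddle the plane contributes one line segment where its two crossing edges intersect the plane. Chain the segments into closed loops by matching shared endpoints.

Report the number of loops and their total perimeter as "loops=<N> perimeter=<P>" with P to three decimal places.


loops=1 perimeter=14.980

Straddling triangles (8 of 12):
  (v1,v3,v0) [++-] → (-1.825, -1.35941, -1.0054)–(-1.825, -1.92, -1.0054)  len=0.5606
  (v4,v1,v0) [-+-] → (1.29215, -1.92, -1.0054)–(-1.825, -1.92, -1.0054)  len=3.1172
  (v0,v3,v2) [-+-] → (-1.825, -1.35941, -1.0054)–(-1.825, 1.92, -1.0054)  len=3.2794
  (v5,v1,v4) [++-] → (1.29215, -1.92, -1.0054)–(1.825, -1.92, -1.0054)  len=0.5328
  (v3,v7,v2) [++-] → (-1.29215, 1.92, -1.0054)–(-1.825, 1.92, -1.0054)  len=0.5328
  (v2,v7,v6) [-+-] → (-1.29215, 1.92, -1.0054)–(1.825, 1.92, -1.0054)  len=3.1172
  (v6,v5,v4) [-+-] → (1.825, 1.35941, -1.0054)–(1.825, -1.92, -1.0054)  len=3.2794
  (v7,v5,v6) [++-] → (1.825, 1.35941, -1.0054)–(1.825, 1.92, -1.0054)  len=0.5606

Chained into 1 loop(s):
  loop 1: 8 segments, perimeter = 14.9800
Total perimeter = 14.980
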